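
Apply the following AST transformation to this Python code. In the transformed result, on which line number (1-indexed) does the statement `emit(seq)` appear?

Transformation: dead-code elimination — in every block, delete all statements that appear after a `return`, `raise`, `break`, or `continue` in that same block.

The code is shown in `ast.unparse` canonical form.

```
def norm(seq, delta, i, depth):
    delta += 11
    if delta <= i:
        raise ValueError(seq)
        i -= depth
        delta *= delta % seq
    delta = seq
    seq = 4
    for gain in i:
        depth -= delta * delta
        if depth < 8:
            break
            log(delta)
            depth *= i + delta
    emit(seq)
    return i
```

11

Transformed code:
def norm(seq, delta, i, depth):
    delta += 11
    if delta <= i:
        raise ValueError(seq)
    delta = seq
    seq = 4
    for gain in i:
        depth -= delta * delta
        if depth < 8:
            break
    emit(seq)
    return i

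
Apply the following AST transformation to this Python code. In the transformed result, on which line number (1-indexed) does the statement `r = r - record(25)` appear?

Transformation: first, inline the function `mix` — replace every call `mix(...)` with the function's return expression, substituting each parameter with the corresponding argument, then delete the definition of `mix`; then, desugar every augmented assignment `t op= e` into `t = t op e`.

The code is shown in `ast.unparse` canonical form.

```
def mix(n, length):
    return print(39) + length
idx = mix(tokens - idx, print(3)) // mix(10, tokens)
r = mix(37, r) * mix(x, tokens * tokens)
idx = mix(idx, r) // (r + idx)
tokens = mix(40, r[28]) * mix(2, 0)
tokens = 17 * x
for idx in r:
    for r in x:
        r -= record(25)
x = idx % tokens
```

Transformed code:
idx = (print(39) + print(3)) // (print(39) + tokens)
r = (print(39) + r) * (print(39) + tokens * tokens)
idx = (print(39) + r) // (r + idx)
tokens = (print(39) + r[28]) * (print(39) + 0)
tokens = 17 * x
for idx in r:
    for r in x:
        r = r - record(25)
x = idx % tokens

8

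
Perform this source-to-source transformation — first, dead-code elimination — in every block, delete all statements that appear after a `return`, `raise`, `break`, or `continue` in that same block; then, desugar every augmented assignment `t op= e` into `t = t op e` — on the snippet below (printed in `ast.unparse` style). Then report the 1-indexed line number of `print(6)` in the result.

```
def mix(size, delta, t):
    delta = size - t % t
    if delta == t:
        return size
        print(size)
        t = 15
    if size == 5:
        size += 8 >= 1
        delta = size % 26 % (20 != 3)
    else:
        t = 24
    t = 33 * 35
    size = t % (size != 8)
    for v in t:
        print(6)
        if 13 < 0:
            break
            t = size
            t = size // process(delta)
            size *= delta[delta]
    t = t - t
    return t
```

13

Transformed code:
def mix(size, delta, t):
    delta = size - t % t
    if delta == t:
        return size
    if size == 5:
        size = size + (8 >= 1)
        delta = size % 26 % (20 != 3)
    else:
        t = 24
    t = 33 * 35
    size = t % (size != 8)
    for v in t:
        print(6)
        if 13 < 0:
            break
    t = t - t
    return t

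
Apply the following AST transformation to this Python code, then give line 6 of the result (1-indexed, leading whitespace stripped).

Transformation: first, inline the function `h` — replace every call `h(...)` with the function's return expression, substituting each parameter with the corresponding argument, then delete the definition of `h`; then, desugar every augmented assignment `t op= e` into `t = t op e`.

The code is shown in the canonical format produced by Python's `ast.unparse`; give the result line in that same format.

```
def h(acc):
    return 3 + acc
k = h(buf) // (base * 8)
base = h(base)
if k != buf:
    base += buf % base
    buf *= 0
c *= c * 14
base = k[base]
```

c = c * (c * 14)

Transformed code:
k = (3 + buf) // (base * 8)
base = 3 + base
if k != buf:
    base = base + buf % base
    buf = buf * 0
c = c * (c * 14)
base = k[base]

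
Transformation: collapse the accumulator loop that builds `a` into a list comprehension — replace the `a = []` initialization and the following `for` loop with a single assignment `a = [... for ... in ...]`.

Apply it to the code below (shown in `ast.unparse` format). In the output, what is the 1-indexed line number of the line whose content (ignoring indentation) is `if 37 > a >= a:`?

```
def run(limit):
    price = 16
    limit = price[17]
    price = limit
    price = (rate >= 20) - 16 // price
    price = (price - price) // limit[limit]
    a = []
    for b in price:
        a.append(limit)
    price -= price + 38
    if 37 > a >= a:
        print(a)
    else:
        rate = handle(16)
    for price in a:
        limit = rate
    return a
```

9

Transformed code:
def run(limit):
    price = 16
    limit = price[17]
    price = limit
    price = (rate >= 20) - 16 // price
    price = (price - price) // limit[limit]
    a = [limit for b in price]
    price -= price + 38
    if 37 > a >= a:
        print(a)
    else:
        rate = handle(16)
    for price in a:
        limit = rate
    return a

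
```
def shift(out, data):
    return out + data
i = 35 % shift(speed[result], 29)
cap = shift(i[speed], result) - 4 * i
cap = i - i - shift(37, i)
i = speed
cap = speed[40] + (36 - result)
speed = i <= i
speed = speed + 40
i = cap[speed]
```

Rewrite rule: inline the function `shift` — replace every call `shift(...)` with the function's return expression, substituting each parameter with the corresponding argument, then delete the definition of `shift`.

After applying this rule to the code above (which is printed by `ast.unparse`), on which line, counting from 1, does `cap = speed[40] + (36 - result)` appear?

Transformed code:
i = 35 % (speed[result] + 29)
cap = i[speed] + result - 4 * i
cap = i - i - (37 + i)
i = speed
cap = speed[40] + (36 - result)
speed = i <= i
speed = speed + 40
i = cap[speed]

5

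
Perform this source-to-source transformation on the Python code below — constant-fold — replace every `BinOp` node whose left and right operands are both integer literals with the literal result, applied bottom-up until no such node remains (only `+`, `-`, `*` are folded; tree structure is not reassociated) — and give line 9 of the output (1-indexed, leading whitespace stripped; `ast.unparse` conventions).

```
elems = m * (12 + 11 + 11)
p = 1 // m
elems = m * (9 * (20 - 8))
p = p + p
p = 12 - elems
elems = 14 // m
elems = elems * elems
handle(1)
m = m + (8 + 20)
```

Transformed code:
elems = m * 34
p = 1 // m
elems = m * 108
p = p + p
p = 12 - elems
elems = 14 // m
elems = elems * elems
handle(1)
m = m + 28

m = m + 28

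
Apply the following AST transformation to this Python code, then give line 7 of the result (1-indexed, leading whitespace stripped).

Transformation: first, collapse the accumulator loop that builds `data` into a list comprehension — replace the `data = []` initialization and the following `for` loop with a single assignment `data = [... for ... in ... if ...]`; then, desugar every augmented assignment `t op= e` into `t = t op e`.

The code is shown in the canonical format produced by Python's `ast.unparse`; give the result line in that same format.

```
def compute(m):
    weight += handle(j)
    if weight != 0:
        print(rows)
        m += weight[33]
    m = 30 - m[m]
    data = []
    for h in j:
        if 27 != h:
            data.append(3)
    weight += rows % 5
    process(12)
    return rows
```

data = [3 for h in j if 27 != h]

Transformed code:
def compute(m):
    weight = weight + handle(j)
    if weight != 0:
        print(rows)
        m = m + weight[33]
    m = 30 - m[m]
    data = [3 for h in j if 27 != h]
    weight = weight + rows % 5
    process(12)
    return rows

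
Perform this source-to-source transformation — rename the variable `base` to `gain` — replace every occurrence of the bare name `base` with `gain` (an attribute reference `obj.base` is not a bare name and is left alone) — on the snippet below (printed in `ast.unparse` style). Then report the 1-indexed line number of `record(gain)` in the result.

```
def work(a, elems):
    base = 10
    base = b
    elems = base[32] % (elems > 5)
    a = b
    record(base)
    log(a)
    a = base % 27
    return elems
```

Transformed code:
def work(a, elems):
    gain = 10
    gain = b
    elems = gain[32] % (elems > 5)
    a = b
    record(gain)
    log(a)
    a = gain % 27
    return elems

6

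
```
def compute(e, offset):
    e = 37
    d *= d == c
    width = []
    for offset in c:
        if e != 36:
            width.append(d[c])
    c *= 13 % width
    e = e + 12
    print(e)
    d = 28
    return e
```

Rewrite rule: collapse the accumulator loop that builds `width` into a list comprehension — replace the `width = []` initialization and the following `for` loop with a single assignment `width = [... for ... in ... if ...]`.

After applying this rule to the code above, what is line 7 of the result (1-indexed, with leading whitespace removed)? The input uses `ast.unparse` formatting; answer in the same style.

print(e)

Transformed code:
def compute(e, offset):
    e = 37
    d *= d == c
    width = [d[c] for offset in c if e != 36]
    c *= 13 % width
    e = e + 12
    print(e)
    d = 28
    return e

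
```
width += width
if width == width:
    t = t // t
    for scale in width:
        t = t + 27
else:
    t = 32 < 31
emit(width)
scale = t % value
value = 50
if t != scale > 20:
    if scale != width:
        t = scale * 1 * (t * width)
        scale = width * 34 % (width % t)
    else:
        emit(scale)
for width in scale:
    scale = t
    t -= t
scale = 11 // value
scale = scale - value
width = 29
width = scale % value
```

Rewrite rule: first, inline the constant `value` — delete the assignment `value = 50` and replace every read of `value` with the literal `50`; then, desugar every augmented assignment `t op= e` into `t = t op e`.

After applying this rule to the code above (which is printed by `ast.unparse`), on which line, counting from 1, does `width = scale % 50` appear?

22

Transformed code:
width = width + width
if width == width:
    t = t // t
    for scale in width:
        t = t + 27
else:
    t = 32 < 31
emit(width)
scale = t % 50
if t != scale > 20:
    if scale != width:
        t = scale * 1 * (t * width)
        scale = width * 34 % (width % t)
    else:
        emit(scale)
for width in scale:
    scale = t
    t = t - t
scale = 11 // 50
scale = scale - 50
width = 29
width = scale % 50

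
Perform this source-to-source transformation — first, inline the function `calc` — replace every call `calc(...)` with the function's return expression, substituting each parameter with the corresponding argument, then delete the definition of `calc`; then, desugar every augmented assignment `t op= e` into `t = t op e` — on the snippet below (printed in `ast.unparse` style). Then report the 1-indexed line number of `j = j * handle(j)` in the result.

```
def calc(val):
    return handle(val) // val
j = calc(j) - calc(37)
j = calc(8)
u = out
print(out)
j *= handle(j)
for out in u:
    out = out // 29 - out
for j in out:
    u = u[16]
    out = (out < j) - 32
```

Transformed code:
j = handle(j) // j - handle(37) // 37
j = handle(8) // 8
u = out
print(out)
j = j * handle(j)
for out in u:
    out = out // 29 - out
for j in out:
    u = u[16]
    out = (out < j) - 32

5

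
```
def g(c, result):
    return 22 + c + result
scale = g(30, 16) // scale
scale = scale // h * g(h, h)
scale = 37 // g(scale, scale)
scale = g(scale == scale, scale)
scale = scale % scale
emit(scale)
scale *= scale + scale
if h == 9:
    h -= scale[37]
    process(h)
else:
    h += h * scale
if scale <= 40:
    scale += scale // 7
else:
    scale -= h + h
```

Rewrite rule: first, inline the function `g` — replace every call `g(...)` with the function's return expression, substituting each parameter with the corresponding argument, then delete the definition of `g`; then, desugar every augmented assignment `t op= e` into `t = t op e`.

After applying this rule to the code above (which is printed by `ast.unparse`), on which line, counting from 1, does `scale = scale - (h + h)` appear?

16

Transformed code:
scale = (22 + 30 + 16) // scale
scale = scale // h * (22 + h + h)
scale = 37 // (22 + scale + scale)
scale = 22 + (scale == scale) + scale
scale = scale % scale
emit(scale)
scale = scale * (scale + scale)
if h == 9:
    h = h - scale[37]
    process(h)
else:
    h = h + h * scale
if scale <= 40:
    scale = scale + scale // 7
else:
    scale = scale - (h + h)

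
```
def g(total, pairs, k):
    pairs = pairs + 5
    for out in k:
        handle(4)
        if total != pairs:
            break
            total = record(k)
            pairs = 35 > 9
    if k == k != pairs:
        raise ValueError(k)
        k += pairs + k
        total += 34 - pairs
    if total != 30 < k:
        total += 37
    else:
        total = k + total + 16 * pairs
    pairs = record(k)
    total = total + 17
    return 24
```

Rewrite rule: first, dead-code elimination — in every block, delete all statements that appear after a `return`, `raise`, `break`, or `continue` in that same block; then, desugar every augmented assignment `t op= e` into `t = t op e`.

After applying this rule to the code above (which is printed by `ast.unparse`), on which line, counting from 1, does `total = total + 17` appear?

14

Transformed code:
def g(total, pairs, k):
    pairs = pairs + 5
    for out in k:
        handle(4)
        if total != pairs:
            break
    if k == k != pairs:
        raise ValueError(k)
    if total != 30 < k:
        total = total + 37
    else:
        total = k + total + 16 * pairs
    pairs = record(k)
    total = total + 17
    return 24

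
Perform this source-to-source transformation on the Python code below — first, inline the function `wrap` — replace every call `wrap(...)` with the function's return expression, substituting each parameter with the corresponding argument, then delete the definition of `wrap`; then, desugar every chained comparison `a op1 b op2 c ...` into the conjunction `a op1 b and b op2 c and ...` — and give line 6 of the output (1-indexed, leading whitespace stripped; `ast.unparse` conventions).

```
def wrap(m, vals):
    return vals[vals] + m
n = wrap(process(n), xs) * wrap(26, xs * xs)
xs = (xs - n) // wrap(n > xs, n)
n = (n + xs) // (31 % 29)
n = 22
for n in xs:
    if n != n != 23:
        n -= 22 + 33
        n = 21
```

if n != n and n != 23:

Transformed code:
n = (xs[xs] + process(n)) * ((xs * xs)[xs * xs] + 26)
xs = (xs - n) // (n[n] + (n > xs))
n = (n + xs) // (31 % 29)
n = 22
for n in xs:
    if n != n and n != 23:
        n -= 22 + 33
        n = 21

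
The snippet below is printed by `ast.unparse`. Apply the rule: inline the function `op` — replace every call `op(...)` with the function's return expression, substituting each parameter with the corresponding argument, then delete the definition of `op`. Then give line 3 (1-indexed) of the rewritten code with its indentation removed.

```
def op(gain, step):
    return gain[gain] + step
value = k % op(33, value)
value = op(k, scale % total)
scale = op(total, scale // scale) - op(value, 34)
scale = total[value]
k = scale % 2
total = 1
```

Transformed code:
value = k % (33[33] + value)
value = k[k] + scale % total
scale = total[total] + scale // scale - (value[value] + 34)
scale = total[value]
k = scale % 2
total = 1

scale = total[total] + scale // scale - (value[value] + 34)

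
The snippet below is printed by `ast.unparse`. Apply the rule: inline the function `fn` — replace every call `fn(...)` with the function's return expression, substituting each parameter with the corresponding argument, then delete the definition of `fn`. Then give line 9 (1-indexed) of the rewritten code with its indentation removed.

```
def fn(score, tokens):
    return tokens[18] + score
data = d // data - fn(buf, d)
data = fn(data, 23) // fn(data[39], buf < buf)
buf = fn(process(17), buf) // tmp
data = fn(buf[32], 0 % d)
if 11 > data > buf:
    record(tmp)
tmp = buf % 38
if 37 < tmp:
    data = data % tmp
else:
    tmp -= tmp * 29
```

Transformed code:
data = d // data - (d[18] + buf)
data = (23[18] + data) // ((buf < buf)[18] + data[39])
buf = (buf[18] + process(17)) // tmp
data = (0 % d)[18] + buf[32]
if 11 > data > buf:
    record(tmp)
tmp = buf % 38
if 37 < tmp:
    data = data % tmp
else:
    tmp -= tmp * 29

data = data % tmp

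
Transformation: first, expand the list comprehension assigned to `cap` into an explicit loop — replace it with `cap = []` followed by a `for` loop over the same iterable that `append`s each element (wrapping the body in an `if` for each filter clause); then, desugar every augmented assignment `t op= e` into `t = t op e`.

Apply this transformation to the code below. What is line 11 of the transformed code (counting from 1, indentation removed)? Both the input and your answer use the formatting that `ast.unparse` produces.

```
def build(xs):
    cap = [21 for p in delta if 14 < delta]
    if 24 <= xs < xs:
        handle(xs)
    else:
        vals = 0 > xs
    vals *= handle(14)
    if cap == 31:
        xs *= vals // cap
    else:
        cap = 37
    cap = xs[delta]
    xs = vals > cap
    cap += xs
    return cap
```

if cap == 31:

Transformed code:
def build(xs):
    cap = []
    for p in delta:
        if 14 < delta:
            cap.append(21)
    if 24 <= xs < xs:
        handle(xs)
    else:
        vals = 0 > xs
    vals = vals * handle(14)
    if cap == 31:
        xs = xs * (vals // cap)
    else:
        cap = 37
    cap = xs[delta]
    xs = vals > cap
    cap = cap + xs
    return cap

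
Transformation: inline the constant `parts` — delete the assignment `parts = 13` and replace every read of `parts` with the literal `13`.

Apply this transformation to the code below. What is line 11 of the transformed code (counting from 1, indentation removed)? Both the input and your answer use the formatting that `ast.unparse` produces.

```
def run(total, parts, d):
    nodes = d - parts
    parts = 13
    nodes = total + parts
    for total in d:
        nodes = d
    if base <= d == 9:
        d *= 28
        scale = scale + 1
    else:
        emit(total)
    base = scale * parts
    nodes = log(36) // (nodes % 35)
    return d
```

base = scale * 13

Transformed code:
def run(total, parts, d):
    nodes = d - 13
    nodes = total + 13
    for total in d:
        nodes = d
    if base <= d == 9:
        d *= 28
        scale = scale + 1
    else:
        emit(total)
    base = scale * 13
    nodes = log(36) // (nodes % 35)
    return d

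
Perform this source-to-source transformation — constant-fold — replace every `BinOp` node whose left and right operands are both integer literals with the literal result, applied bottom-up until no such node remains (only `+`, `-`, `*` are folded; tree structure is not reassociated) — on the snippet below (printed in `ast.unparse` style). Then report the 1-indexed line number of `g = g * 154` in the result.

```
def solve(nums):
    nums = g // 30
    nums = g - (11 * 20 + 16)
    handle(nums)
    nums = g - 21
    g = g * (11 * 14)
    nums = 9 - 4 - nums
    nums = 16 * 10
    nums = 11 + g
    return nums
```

Transformed code:
def solve(nums):
    nums = g // 30
    nums = g - 236
    handle(nums)
    nums = g - 21
    g = g * 154
    nums = 5 - nums
    nums = 160
    nums = 11 + g
    return nums

6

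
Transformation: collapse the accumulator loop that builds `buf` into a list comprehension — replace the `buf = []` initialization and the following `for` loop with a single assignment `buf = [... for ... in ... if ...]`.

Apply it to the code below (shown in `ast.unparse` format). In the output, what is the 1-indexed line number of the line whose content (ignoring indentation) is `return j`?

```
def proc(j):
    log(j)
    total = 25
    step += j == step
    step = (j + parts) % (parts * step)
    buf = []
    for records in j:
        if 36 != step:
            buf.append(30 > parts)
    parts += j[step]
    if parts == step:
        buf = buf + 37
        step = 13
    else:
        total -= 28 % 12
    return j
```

13

Transformed code:
def proc(j):
    log(j)
    total = 25
    step += j == step
    step = (j + parts) % (parts * step)
    buf = [30 > parts for records in j if 36 != step]
    parts += j[step]
    if parts == step:
        buf = buf + 37
        step = 13
    else:
        total -= 28 % 12
    return j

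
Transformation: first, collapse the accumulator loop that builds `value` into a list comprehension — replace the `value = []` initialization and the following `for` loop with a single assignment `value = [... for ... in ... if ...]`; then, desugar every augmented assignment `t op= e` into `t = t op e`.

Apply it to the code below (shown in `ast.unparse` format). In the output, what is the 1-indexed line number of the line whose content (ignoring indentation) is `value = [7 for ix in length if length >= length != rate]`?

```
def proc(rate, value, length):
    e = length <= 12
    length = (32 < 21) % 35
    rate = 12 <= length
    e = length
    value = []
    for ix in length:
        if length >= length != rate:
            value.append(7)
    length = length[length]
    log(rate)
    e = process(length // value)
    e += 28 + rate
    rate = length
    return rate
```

6

Transformed code:
def proc(rate, value, length):
    e = length <= 12
    length = (32 < 21) % 35
    rate = 12 <= length
    e = length
    value = [7 for ix in length if length >= length != rate]
    length = length[length]
    log(rate)
    e = process(length // value)
    e = e + (28 + rate)
    rate = length
    return rate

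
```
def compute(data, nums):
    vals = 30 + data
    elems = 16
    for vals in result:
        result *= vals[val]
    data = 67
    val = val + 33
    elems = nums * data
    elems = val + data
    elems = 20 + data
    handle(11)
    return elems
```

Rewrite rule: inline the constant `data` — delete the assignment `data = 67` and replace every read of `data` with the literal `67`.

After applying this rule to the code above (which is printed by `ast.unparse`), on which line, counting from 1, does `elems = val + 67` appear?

8

Transformed code:
def compute(data, nums):
    vals = 30 + 67
    elems = 16
    for vals in result:
        result *= vals[val]
    val = val + 33
    elems = nums * 67
    elems = val + 67
    elems = 20 + 67
    handle(11)
    return elems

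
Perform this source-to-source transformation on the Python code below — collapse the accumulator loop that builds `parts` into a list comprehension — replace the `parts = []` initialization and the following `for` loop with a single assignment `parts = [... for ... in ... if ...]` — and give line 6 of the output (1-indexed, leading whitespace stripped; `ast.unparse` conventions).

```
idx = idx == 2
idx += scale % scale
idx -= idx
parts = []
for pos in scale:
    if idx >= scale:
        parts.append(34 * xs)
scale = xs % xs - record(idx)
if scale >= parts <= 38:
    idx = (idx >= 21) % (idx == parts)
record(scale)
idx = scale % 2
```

Transformed code:
idx = idx == 2
idx += scale % scale
idx -= idx
parts = [34 * xs for pos in scale if idx >= scale]
scale = xs % xs - record(idx)
if scale >= parts <= 38:
    idx = (idx >= 21) % (idx == parts)
record(scale)
idx = scale % 2

if scale >= parts <= 38:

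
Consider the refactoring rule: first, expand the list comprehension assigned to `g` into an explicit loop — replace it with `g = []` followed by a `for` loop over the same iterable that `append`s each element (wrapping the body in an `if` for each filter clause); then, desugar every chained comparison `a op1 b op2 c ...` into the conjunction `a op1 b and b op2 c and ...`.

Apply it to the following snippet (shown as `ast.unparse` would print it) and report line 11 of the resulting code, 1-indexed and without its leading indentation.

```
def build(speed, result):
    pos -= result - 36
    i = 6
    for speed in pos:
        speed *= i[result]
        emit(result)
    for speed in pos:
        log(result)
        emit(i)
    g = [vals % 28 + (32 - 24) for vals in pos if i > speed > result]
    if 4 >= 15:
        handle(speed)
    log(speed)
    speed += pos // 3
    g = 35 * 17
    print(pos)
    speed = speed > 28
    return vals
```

for vals in pos:

Transformed code:
def build(speed, result):
    pos -= result - 36
    i = 6
    for speed in pos:
        speed *= i[result]
        emit(result)
    for speed in pos:
        log(result)
        emit(i)
    g = []
    for vals in pos:
        if i > speed and speed > result:
            g.append(vals % 28 + (32 - 24))
    if 4 >= 15:
        handle(speed)
    log(speed)
    speed += pos // 3
    g = 35 * 17
    print(pos)
    speed = speed > 28
    return vals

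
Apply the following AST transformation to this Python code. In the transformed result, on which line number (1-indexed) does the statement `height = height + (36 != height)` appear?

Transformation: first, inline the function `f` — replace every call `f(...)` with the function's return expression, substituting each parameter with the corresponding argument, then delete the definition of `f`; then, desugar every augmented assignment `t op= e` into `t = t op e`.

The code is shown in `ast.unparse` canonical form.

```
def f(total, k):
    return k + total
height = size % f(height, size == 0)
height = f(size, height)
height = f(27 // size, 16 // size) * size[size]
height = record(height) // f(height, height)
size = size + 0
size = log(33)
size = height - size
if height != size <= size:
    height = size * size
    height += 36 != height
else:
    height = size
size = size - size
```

10

Transformed code:
height = size % ((size == 0) + height)
height = height + size
height = (16 // size + 27 // size) * size[size]
height = record(height) // (height + height)
size = size + 0
size = log(33)
size = height - size
if height != size <= size:
    height = size * size
    height = height + (36 != height)
else:
    height = size
size = size - size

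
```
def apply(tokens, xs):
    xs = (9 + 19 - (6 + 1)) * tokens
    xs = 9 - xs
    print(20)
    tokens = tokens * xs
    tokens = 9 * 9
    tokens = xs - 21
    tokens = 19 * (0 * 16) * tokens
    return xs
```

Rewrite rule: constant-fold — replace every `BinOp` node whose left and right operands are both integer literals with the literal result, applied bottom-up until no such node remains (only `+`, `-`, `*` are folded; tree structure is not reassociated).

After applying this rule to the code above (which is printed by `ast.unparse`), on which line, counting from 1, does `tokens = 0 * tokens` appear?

Transformed code:
def apply(tokens, xs):
    xs = 21 * tokens
    xs = 9 - xs
    print(20)
    tokens = tokens * xs
    tokens = 81
    tokens = xs - 21
    tokens = 0 * tokens
    return xs

8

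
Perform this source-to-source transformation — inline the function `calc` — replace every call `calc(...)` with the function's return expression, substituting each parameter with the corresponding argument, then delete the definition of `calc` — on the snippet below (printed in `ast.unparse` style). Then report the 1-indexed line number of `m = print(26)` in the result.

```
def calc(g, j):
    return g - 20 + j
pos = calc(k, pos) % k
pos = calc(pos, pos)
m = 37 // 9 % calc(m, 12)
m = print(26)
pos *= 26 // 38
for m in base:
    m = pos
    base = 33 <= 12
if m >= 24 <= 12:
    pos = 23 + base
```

4

Transformed code:
pos = (k - 20 + pos) % k
pos = pos - 20 + pos
m = 37 // 9 % (m - 20 + 12)
m = print(26)
pos *= 26 // 38
for m in base:
    m = pos
    base = 33 <= 12
if m >= 24 <= 12:
    pos = 23 + base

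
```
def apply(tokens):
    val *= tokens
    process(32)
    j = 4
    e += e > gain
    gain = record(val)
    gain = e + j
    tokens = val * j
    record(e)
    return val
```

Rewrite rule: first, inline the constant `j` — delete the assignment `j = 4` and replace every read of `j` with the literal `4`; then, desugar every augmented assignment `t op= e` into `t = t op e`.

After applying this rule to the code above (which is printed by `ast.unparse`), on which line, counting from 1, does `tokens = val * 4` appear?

7

Transformed code:
def apply(tokens):
    val = val * tokens
    process(32)
    e = e + (e > gain)
    gain = record(val)
    gain = e + 4
    tokens = val * 4
    record(e)
    return val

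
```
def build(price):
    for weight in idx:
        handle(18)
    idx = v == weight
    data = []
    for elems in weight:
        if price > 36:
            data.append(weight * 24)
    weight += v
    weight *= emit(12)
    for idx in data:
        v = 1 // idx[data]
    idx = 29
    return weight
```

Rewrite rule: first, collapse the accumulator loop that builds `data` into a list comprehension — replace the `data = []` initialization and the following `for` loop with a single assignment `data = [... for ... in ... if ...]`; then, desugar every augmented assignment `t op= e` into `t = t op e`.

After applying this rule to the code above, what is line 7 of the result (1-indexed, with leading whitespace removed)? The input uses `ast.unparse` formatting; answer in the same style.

weight = weight * emit(12)

Transformed code:
def build(price):
    for weight in idx:
        handle(18)
    idx = v == weight
    data = [weight * 24 for elems in weight if price > 36]
    weight = weight + v
    weight = weight * emit(12)
    for idx in data:
        v = 1 // idx[data]
    idx = 29
    return weight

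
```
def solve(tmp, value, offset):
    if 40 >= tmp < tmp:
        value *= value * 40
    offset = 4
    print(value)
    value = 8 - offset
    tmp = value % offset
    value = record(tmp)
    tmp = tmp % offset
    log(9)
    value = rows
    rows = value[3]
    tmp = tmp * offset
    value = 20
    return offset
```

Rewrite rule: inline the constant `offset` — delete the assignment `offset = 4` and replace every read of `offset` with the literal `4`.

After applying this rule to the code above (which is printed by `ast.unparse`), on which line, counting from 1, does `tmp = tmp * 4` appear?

Transformed code:
def solve(tmp, value, offset):
    if 40 >= tmp < tmp:
        value *= value * 40
    print(value)
    value = 8 - 4
    tmp = value % 4
    value = record(tmp)
    tmp = tmp % 4
    log(9)
    value = rows
    rows = value[3]
    tmp = tmp * 4
    value = 20
    return 4

12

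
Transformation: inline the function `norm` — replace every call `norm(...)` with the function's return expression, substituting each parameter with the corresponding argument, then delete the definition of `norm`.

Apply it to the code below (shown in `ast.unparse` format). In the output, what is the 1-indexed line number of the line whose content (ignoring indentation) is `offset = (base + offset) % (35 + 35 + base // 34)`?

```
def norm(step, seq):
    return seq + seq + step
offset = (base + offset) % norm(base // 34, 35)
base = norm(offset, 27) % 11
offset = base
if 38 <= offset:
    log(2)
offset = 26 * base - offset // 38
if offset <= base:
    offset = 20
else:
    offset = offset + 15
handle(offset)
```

Transformed code:
offset = (base + offset) % (35 + 35 + base // 34)
base = (27 + 27 + offset) % 11
offset = base
if 38 <= offset:
    log(2)
offset = 26 * base - offset // 38
if offset <= base:
    offset = 20
else:
    offset = offset + 15
handle(offset)

1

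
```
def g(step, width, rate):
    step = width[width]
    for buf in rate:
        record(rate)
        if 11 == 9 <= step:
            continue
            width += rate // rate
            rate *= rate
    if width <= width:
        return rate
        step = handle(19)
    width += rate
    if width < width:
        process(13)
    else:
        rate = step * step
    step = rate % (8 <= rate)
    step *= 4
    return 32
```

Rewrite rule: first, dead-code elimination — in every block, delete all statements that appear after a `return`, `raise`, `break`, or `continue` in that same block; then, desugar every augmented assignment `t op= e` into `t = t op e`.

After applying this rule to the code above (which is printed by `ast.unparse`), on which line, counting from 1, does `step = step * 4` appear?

15

Transformed code:
def g(step, width, rate):
    step = width[width]
    for buf in rate:
        record(rate)
        if 11 == 9 <= step:
            continue
    if width <= width:
        return rate
    width = width + rate
    if width < width:
        process(13)
    else:
        rate = step * step
    step = rate % (8 <= rate)
    step = step * 4
    return 32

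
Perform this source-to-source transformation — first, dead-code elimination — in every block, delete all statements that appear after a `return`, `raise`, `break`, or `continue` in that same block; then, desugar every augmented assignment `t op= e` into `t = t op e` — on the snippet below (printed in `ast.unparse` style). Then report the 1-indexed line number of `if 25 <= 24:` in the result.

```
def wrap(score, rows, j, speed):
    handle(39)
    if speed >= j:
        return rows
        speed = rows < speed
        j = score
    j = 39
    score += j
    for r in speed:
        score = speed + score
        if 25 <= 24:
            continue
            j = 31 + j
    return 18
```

9

Transformed code:
def wrap(score, rows, j, speed):
    handle(39)
    if speed >= j:
        return rows
    j = 39
    score = score + j
    for r in speed:
        score = speed + score
        if 25 <= 24:
            continue
    return 18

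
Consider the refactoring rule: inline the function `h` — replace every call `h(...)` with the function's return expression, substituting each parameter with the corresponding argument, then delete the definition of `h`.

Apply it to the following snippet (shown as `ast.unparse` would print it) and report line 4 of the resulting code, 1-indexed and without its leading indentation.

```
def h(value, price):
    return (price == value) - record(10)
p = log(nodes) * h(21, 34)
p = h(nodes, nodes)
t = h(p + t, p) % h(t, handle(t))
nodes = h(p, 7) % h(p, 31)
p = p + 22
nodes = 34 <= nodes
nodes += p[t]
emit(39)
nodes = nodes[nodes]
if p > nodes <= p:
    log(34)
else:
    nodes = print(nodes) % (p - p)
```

nodes = ((7 == p) - record(10)) % ((31 == p) - record(10))

Transformed code:
p = log(nodes) * ((34 == 21) - record(10))
p = (nodes == nodes) - record(10)
t = ((p == p + t) - record(10)) % ((handle(t) == t) - record(10))
nodes = ((7 == p) - record(10)) % ((31 == p) - record(10))
p = p + 22
nodes = 34 <= nodes
nodes += p[t]
emit(39)
nodes = nodes[nodes]
if p > nodes <= p:
    log(34)
else:
    nodes = print(nodes) % (p - p)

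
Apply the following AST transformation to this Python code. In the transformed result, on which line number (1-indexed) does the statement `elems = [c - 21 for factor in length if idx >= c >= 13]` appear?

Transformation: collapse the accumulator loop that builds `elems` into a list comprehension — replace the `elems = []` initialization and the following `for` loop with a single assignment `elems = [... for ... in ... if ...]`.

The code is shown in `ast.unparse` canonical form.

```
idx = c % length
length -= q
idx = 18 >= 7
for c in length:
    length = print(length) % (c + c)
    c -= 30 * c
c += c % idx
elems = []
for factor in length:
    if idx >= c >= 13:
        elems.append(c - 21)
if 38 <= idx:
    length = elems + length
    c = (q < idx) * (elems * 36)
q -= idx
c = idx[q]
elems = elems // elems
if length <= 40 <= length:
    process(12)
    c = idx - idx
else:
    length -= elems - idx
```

8

Transformed code:
idx = c % length
length -= q
idx = 18 >= 7
for c in length:
    length = print(length) % (c + c)
    c -= 30 * c
c += c % idx
elems = [c - 21 for factor in length if idx >= c >= 13]
if 38 <= idx:
    length = elems + length
    c = (q < idx) * (elems * 36)
q -= idx
c = idx[q]
elems = elems // elems
if length <= 40 <= length:
    process(12)
    c = idx - idx
else:
    length -= elems - idx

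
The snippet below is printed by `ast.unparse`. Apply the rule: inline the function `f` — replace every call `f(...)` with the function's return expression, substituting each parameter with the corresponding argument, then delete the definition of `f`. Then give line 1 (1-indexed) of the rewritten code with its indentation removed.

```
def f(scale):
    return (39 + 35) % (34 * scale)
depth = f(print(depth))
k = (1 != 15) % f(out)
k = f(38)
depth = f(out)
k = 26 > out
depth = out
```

Transformed code:
depth = (39 + 35) % (34 * print(depth))
k = (1 != 15) % ((39 + 35) % (34 * out))
k = (39 + 35) % (34 * 38)
depth = (39 + 35) % (34 * out)
k = 26 > out
depth = out

depth = (39 + 35) % (34 * print(depth))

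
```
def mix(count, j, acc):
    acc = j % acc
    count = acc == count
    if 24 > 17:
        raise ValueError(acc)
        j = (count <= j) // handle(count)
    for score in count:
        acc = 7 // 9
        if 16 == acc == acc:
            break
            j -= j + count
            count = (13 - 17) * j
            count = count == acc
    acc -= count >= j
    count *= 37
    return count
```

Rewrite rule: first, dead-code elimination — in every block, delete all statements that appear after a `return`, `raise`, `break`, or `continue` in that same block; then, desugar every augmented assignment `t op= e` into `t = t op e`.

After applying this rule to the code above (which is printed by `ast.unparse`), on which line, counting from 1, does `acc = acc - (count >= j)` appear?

10

Transformed code:
def mix(count, j, acc):
    acc = j % acc
    count = acc == count
    if 24 > 17:
        raise ValueError(acc)
    for score in count:
        acc = 7 // 9
        if 16 == acc == acc:
            break
    acc = acc - (count >= j)
    count = count * 37
    return count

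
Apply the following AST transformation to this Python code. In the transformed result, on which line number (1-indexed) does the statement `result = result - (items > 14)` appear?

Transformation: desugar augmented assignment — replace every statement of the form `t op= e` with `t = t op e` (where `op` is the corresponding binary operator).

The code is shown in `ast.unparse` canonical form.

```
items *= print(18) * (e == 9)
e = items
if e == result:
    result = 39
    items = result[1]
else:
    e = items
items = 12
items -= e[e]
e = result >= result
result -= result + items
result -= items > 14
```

Transformed code:
items = items * (print(18) * (e == 9))
e = items
if e == result:
    result = 39
    items = result[1]
else:
    e = items
items = 12
items = items - e[e]
e = result >= result
result = result - (result + items)
result = result - (items > 14)

12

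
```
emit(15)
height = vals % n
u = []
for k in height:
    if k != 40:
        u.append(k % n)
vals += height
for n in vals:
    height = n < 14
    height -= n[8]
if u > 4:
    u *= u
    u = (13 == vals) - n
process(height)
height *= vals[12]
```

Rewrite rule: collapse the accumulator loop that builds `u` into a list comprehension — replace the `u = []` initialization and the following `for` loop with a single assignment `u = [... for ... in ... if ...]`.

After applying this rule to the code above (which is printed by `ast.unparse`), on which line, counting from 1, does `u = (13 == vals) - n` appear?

Transformed code:
emit(15)
height = vals % n
u = [k % n for k in height if k != 40]
vals += height
for n in vals:
    height = n < 14
    height -= n[8]
if u > 4:
    u *= u
    u = (13 == vals) - n
process(height)
height *= vals[12]

10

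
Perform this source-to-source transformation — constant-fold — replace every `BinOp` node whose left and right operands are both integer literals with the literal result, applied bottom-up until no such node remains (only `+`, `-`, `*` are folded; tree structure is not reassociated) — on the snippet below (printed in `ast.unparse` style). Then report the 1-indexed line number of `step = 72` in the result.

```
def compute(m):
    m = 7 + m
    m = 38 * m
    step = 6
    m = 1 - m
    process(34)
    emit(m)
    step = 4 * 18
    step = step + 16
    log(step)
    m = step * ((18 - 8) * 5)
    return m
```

8

Transformed code:
def compute(m):
    m = 7 + m
    m = 38 * m
    step = 6
    m = 1 - m
    process(34)
    emit(m)
    step = 72
    step = step + 16
    log(step)
    m = step * 50
    return m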